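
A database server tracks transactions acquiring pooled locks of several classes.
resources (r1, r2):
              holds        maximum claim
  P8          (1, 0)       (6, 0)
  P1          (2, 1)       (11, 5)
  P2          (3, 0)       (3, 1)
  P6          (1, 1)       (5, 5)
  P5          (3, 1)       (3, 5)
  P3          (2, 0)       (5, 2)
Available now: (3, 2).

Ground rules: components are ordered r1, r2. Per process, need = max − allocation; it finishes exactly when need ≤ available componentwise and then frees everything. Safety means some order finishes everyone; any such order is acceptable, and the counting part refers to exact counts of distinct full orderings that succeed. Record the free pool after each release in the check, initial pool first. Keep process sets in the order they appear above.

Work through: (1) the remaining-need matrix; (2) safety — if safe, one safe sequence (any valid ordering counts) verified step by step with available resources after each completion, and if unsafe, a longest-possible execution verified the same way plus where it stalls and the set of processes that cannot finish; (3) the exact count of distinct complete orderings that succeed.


(1) Remaining need (order r1, r2):
  P8: (5, 0)
  P1: (9, 4)
  P2: (0, 1)
  P6: (4, 4)
  P5: (0, 4)
  P3: (3, 2)
(2) The state is UNSAFE.
Key observation: once P2, P3, P8 finish, the pool peaks at (9, 2) — and every remaining process still needs more r2 than that.
Going as far as possible: P2, P3, P8; after that, nothing fits. Verifying each step:
  pool = (3, 2)
  P2 needs (0, 1) <= (3, 2) -> finishes; pool += (3, 0) = (6, 2)
  P3 needs (3, 2) <= (6, 2) -> finishes; pool += (2, 0) = (8, 2)
  P8 needs (5, 0) <= (8, 2) -> finishes; pool += (1, 0) = (9, 2)
  blocked: P1 wants (9, 4), pool (9, 2) — not enough r2
  blocked: P6 wants (4, 4), pool (9, 2) — not enough r2
  blocked: P5 wants (0, 4), pool (9, 2) — not enough r2
Never able to finish: P1, P6 and P5.
(3) The exact count: 0 of the possible complete orderings are safe sequences.


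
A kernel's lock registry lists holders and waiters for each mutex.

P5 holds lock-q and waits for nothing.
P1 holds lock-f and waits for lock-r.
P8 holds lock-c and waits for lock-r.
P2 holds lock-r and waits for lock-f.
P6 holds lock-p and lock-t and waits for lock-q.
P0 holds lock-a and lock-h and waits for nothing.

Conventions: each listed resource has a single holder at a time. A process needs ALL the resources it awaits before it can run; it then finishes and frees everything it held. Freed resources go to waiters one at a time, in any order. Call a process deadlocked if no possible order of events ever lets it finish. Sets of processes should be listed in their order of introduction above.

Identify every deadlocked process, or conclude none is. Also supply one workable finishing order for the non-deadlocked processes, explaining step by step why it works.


Deadlocked set: P1, P8 and P2.
Key observation: nobody on the ring P1 -> P2 -> P1 can start until another member finishes, which never happens; P8 waits into the deadlock from upstream.
One completion order for the rest: P5, P6, P0.
Step-by-step check:
  P5 waits on nothing -> runs at once and releases lock-q
  P6 waits on lock-q — all released -> runs and releases lock-p and lock-t
  P0 waits on nothing -> runs at once and releases lock-a and lock-h


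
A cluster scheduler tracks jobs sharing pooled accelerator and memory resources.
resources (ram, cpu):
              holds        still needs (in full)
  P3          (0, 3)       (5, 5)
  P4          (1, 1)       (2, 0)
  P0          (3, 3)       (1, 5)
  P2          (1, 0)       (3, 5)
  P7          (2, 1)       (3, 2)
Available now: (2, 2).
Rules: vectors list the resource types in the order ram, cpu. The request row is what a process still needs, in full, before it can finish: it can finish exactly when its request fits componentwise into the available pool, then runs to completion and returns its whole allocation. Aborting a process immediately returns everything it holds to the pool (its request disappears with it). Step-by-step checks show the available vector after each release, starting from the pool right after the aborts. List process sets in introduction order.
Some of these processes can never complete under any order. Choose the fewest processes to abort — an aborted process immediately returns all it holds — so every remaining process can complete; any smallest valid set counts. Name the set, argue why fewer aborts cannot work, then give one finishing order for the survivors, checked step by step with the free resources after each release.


Minimum abort set: P3.
Key observation: the returned (0, 3) from P3 is what brings P0 — unrunnable before, under any order — into play at step 1.
Minimality: the empty abort set fails — the state is deadlocked as it stands.
Survivors finish in the order: P0, P7, P4, P2. Step-by-step check (pool after the aborts first):
  pool = (2, 5)
  run P0 (needs (1, 5), free (2, 5)); after release of (3, 3) the pool is (5, 8)
  run P7 (needs (3, 2), free (5, 8)); after release of (2, 1) the pool is (7, 9)
  run P4 (needs (2, 0), free (7, 9)); after release of (1, 1) the pool is (8, 10)
  run P2 (needs (3, 5), free (8, 10)); after release of (1, 0) the pool is (9, 10)


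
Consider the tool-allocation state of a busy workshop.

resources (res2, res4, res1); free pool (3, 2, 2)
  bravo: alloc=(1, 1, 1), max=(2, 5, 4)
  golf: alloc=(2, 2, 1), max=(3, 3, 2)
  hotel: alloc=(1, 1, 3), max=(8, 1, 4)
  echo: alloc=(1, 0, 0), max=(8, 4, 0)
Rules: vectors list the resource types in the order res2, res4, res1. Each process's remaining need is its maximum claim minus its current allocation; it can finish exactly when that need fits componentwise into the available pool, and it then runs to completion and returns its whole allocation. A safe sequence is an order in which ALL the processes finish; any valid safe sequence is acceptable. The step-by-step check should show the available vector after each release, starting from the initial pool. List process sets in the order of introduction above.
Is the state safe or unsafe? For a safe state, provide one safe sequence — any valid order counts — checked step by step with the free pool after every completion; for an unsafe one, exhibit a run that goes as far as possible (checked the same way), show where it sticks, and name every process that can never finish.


The state is UNSAFE.
Key observation: no order helps: past golf, bravo, the free pool tops out at (6, 5, 4), below what each blocked process needs in res2.
Going as far as possible: golf, bravo; after that, nothing fits. Verifying each step:
  pool = (3, 2, 2)
  golf needs (1, 1, 1) <= (3, 2, 2) -> finishes; pool += (2, 2, 1) = (5, 4, 3)
  bravo needs (1, 4, 3) <= (5, 4, 3) -> finishes; pool += (1, 1, 1) = (6, 5, 4)
  hotel still needs (7, 0, 1) but only (6, 5, 4) is free — short on res2
  echo still needs (7, 4, 0) but only (6, 5, 4) is free — short on res2
Processes that can never finish: hotel and echo.


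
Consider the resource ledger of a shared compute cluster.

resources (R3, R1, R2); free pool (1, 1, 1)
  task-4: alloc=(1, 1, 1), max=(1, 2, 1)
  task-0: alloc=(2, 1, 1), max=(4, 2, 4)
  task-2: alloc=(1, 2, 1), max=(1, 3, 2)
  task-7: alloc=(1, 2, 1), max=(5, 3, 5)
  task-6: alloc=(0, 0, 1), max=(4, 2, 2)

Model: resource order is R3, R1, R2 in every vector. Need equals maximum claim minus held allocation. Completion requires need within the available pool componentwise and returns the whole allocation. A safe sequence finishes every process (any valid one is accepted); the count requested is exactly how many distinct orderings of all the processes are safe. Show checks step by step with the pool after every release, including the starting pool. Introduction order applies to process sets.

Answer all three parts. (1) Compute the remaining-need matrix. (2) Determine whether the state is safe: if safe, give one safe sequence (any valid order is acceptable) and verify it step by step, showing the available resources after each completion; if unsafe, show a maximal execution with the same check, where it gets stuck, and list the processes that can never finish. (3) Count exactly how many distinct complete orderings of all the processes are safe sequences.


(1) Remaining need (order R3, R1, R2):
  task-4: (0, 1, 0)
  task-0: (2, 1, 3)
  task-2: (0, 1, 1)
  task-7: (4, 1, 4)
  task-6: (4, 2, 1)
(2) SAFE. One safe sequence: task-4, task-2, task-0, task-7, task-6.
Key observation: task-4 is the earliest step where a requested resource binds exactly: need (0, 1, 0), pool (1, 1, 1) at its turn.
Verifying each step:
  pool = (1, 1, 1)
  run task-4 (needs (0, 1, 0), free (1, 1, 1)); after release of (1, 1, 1) the pool is (2, 2, 2)
  run task-2 (needs (0, 1, 1), free (2, 2, 2)); after release of (1, 2, 1) the pool is (3, 4, 3)
  run task-0 (needs (2, 1, 3), free (3, 4, 3)); after release of (2, 1, 1) the pool is (5, 5, 4)
  run task-7 (needs (4, 1, 4), free (5, 5, 4)); after release of (1, 2, 1) the pool is (6, 7, 5)
  run task-6 (needs (4, 2, 1), free (6, 7, 5)); after release of (0, 0, 1) the pool is (6, 7, 6)
(3) The exact count: 4 of the possible complete orderings are safe sequences.


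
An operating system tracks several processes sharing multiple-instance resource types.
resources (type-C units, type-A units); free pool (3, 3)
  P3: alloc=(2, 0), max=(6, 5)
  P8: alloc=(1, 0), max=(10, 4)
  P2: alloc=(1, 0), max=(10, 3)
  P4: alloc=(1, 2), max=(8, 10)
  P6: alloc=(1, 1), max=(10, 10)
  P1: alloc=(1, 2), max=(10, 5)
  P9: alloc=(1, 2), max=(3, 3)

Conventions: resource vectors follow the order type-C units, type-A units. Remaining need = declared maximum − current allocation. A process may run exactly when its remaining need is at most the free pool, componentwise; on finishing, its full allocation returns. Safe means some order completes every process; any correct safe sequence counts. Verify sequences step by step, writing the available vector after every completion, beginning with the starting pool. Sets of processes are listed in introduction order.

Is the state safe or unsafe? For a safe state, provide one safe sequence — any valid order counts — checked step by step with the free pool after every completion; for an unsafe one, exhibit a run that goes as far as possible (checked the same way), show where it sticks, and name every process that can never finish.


UNSAFE — no complete ordering exists.
Key observation: type-C units is the bottleneck — with P9, P3 done the pool holds (6, 5), short of every remaining need.
Going as far as possible: P9, P3; after that, nothing fits. Step-by-step check:
  pool = (3, 3)
  run P9 (needs (2, 1), free (3, 3)); after release of (1, 2) the pool is (4, 5)
  run P3 (needs (4, 5), free (4, 5)); after release of (2, 0) the pool is (6, 5)
  P8 still needs (9, 4) but only (6, 5) is free — short on type-C units
  P2 still needs (9, 3) but only (6, 5) is free — short on type-C units
  P4 still needs (7, 8) but only (6, 5) is free — short on type-C units and type-A units
  P6 still needs (9, 9) but only (6, 5) is free — short on type-C units and type-A units
  P1 still needs (9, 3) but only (6, 5) is free — short on type-C units
Permanently blocked: P8, P2, P4, P6 and P1.


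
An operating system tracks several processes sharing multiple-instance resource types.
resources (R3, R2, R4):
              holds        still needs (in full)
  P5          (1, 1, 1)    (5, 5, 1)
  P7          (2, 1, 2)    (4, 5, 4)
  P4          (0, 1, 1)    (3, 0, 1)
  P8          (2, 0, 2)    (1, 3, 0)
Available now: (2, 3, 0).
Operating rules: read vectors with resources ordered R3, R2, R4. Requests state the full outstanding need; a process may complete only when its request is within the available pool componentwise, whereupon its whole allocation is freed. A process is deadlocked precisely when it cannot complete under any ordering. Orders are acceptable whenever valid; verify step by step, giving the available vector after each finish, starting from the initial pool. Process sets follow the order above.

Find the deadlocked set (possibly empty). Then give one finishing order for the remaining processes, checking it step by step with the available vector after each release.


Deadlocked: P5 and P7.
Key observation: the wall is R2: completing P8, P4 brings the pool only to (4, 4, 3), and all the rest need more.
A valid finishing order for the others: P8, P4. Verifying each step:
  pool = (2, 3, 0)
  run P8 (needs (1, 3, 0), free (2, 3, 0)); after release of (2, 0, 2) the pool is (4, 3, 2)
  run P4 (needs (3, 0, 1), free (4, 3, 2)); after release of (0, 1, 1) the pool is (4, 4, 3)
The blocked processes can never fit:
  P5 cannot run: need (5, 5, 1) vs free (4, 4, 3) (insufficient R3 and R2)
  P7 cannot run: need (4, 5, 4) vs free (4, 4, 3) (insufficient R2 and R4)


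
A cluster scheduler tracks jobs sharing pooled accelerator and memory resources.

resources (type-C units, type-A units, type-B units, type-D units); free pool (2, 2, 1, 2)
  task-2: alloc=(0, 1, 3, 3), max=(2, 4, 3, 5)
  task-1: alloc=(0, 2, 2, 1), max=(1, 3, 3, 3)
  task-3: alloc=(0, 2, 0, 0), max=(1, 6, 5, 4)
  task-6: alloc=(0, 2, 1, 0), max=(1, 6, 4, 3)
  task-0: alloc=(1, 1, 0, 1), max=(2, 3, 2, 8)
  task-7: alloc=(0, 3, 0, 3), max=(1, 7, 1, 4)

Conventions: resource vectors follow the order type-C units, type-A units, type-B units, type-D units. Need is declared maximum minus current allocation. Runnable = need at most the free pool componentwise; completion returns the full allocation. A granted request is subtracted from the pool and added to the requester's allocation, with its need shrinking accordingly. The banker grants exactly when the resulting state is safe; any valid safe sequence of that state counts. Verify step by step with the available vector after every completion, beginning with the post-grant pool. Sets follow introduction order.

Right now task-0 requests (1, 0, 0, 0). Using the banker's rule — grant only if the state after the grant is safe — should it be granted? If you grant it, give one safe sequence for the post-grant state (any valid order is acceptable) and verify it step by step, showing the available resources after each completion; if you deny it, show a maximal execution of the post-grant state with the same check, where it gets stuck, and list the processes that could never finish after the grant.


DENY — the pretend-granted state is unsafe.
Key observation: after task-1, task-6, task-7 the pool peaks at (1, 9, 4, 6), and each blocked process is short somewhere: task-2 on type-C units; task-3 on type-B units; task-0 on type-D units.
After a pretend grant, a maximal execution: task-1, task-6, task-7 — then nothing else fits. Walking it through:
  pool = (1, 2, 1, 2)
  run task-1 (needs (1, 1, 1, 2), free (1, 2, 1, 2)); after release of (0, 2, 2, 1) the pool is (1, 4, 3, 3)
  run task-6 (needs (1, 4, 3, 3), free (1, 4, 3, 3)); after release of (0, 2, 1, 0) the pool is (1, 6, 4, 3)
  run task-7 (needs (1, 4, 1, 1), free (1, 6, 4, 3)); after release of (0, 3, 0, 3) the pool is (1, 9, 4, 6)
  task-2 cannot run: need (2, 3, 0, 2) vs free (1, 9, 4, 6) (insufficient type-C units)
  task-3 cannot run: need (1, 4, 5, 4) vs free (1, 9, 4, 6) (insufficient type-B units)
  task-0 cannot run: need (0, 2, 2, 7) vs free (1, 9, 4, 6) (insufficient type-D units)
Processes that could never finish after the grant: task-2, task-3 and task-0.


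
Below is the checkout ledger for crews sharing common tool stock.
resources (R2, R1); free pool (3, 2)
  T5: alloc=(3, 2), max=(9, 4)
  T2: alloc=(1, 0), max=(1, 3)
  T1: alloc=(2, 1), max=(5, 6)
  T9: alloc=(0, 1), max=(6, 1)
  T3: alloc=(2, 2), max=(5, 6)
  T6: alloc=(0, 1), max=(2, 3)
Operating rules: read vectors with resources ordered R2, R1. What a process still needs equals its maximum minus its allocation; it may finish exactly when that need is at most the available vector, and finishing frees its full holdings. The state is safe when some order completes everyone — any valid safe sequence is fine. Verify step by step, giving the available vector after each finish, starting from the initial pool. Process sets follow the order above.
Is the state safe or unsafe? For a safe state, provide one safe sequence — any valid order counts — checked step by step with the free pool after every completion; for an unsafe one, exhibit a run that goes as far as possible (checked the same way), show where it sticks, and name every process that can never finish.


UNSAFE — no complete ordering exists.
Key observation: after T6, T2 the pool peaks at (4, 3), and each blocked process is short somewhere: T5 on R2; T1 on R1; T9 on R2; T3 on R1.
Going as far as possible: T6, T2; after that, nothing fits. Step-by-step check:
  pool = (3, 2)
  run T6 (needs (2, 2), free (3, 2)); after release of (0, 1) the pool is (3, 3)
  run T2 (needs (0, 3), free (3, 3)); after release of (1, 0) the pool is (4, 3)
  blocked: T5 wants (6, 2), pool (4, 3) — not enough R2
  blocked: T1 wants (3, 5), pool (4, 3) — not enough R1
  blocked: T9 wants (6, 0), pool (4, 3) — not enough R2
  blocked: T3 wants (3, 4), pool (4, 3) — not enough R1
Never able to finish: T5, T1, T9 and T3.


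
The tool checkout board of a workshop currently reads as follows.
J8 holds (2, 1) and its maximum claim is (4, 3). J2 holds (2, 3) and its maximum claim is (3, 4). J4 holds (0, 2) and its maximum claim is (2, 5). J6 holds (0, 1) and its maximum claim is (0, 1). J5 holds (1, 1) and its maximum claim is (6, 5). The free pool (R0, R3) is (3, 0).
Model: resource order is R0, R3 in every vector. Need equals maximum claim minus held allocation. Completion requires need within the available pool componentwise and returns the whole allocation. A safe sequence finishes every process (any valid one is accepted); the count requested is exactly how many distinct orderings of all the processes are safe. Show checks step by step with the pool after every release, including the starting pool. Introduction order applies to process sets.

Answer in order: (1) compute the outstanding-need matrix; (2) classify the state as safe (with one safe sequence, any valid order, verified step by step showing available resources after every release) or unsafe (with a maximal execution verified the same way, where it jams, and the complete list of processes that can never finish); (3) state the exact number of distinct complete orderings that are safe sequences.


(1) Remaining need (order R0, R3):
  J8: (2, 2)
  J2: (1, 1)
  J4: (2, 3)
  J6: (0, 0)
  J5: (5, 4)
(2) SAFE, for example via the order J6, J2, J8, J5, J4.
Key observation: J2 marks the first exact bind of the order: its need (1, 1) fits the free (3, 1) with zero slack on a requested resource.
Verifying each step:
  pool = (3, 0)
  J6: need (0, 0) fits (3, 0); releases (0, 1), pool now (3, 1)
  J2: need (1, 1) fits (3, 1); releases (2, 3), pool now (5, 4)
  J8: need (2, 2) fits (5, 4); releases (2, 1), pool now (7, 5)
  J5: need (5, 4) fits (7, 5); releases (1, 1), pool now (8, 6)
  J4: need (2, 3) fits (8, 6); releases (0, 2), pool now (8, 8)
(3) Exactly 6 of the possible complete orderings are safe sequences.


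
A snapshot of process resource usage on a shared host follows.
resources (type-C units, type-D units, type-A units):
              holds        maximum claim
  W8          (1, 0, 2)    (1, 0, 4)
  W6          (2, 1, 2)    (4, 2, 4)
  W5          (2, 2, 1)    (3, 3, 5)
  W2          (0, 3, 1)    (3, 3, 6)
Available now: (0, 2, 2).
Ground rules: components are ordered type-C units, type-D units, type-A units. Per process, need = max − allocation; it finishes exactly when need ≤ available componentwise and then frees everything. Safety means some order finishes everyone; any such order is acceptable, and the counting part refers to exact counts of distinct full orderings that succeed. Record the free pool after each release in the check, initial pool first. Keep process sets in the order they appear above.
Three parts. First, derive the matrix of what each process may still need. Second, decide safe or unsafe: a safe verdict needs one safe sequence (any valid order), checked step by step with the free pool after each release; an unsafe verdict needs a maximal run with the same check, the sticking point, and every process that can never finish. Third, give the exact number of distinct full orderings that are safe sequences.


(1) Need matrix, components ordered type-C units, type-D units, type-A units:
  W8: (0, 0, 2)
  W6: (2, 1, 2)
  W5: (1, 1, 4)
  W2: (3, 0, 5)
(2) SAFE, for example via the order W8, W5, W6, W2.
Key observation: the first exact fit in this order is W8 — it needs (0, 0, 2) with (0, 2, 2) free, meeting a requested resource to the last unit.
Check, step by step:
  pool = (0, 2, 2)
  W8 needs (0, 0, 2) <= (0, 2, 2) -> finishes; pool += (1, 0, 2) = (1, 2, 4)
  W5 needs (1, 1, 4) <= (1, 2, 4) -> finishes; pool += (2, 2, 1) = (3, 4, 5)
  W6 needs (2, 1, 2) <= (3, 4, 5) -> finishes; pool += (2, 1, 2) = (5, 5, 7)
  W2 needs (3, 0, 5) <= (5, 5, 7) -> finishes; pool += (0, 3, 1) = (5, 8, 8)
(3) Precisely 2 of the possible complete orderings are safe sequences.


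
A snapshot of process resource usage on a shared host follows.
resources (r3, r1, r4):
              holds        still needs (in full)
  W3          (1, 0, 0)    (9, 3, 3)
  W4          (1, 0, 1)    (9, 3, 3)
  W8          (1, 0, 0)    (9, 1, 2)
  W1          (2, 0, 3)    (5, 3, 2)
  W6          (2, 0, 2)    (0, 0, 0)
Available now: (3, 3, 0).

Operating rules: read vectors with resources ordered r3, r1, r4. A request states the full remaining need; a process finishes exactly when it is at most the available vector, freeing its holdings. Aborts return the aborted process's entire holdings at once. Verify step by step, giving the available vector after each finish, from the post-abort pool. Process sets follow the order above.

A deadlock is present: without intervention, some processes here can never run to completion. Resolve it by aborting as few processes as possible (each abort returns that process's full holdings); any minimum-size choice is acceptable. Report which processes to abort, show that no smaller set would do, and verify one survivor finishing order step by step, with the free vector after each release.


Abort W3 and W8.
Key observation: the deadlocked W4 becomes finishable only because W3 and W8 released (2, 0, 0); it completes at step 3 below.
No one abort is enough; case by case: W3 alone leaves W4 blocked (short on r3); W4 alone leaves W3 blocked (short on r3); W8 alone leaves W3 blocked (short on r3); W1 alone leaves W3 blocked (short on r3); W6 alone leaves W3 blocked (short on r3).
One survivor order: W6, W1, W4. Step-by-step check (post-abort pool first):
  pool = (5, 3, 0)
  W6 needs (0, 0, 0) <= (5, 3, 0) -> finishes; pool += (2, 0, 2) = (7, 3, 2)
  W1 needs (5, 3, 2) <= (7, 3, 2) -> finishes; pool += (2, 0, 3) = (9, 3, 5)
  W4 needs (9, 3, 3) <= (9, 3, 5) -> finishes; pool += (1, 0, 1) = (10, 3, 6)


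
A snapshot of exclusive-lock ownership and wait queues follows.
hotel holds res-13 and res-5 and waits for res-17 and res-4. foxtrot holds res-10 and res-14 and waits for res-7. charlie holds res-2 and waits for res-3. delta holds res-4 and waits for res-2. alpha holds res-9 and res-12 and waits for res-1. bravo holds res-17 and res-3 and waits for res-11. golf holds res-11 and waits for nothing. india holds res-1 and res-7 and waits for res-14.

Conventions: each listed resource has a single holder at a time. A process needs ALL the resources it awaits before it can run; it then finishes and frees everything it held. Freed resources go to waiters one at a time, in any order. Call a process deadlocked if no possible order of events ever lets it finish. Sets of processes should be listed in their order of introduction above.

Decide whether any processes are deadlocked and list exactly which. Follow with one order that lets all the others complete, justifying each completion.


Deadlocked: foxtrot, alpha and india.
Key observation: the wait chain closes on itself along foxtrot -> india -> foxtrot; alpha waits into the deadlock from upstream.
The rest can finish in the order golf, bravo, charlie, delta, hotel.
Verifying each step:
  golf: no waits; runs immediately, freeing res-11
  run bravo (all its waits — res-11 — are resolved); releases res-17 and res-3
  run charlie (all its waits — res-3 — are resolved); releases res-2
  run delta (all its waits — res-2 — are resolved); releases res-4
  run hotel (all its waits — res-17 and res-4 — are resolved); releases res-13 and res-5


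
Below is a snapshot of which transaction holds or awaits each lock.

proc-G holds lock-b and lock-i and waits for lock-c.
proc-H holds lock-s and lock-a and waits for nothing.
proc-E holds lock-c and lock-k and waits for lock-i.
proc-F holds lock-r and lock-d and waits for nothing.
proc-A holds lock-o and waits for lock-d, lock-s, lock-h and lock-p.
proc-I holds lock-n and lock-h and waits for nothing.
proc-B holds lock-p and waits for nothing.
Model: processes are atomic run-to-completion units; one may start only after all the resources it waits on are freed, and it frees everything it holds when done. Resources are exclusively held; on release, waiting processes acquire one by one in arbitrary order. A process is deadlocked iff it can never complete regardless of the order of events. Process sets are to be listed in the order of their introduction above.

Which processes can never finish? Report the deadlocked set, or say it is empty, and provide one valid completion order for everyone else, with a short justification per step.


Deadlocked set: proc-G and proc-E.
Key observation: proc-G -> proc-E -> proc-G is a circular wait — nothing in it can go first; no other process is dragged down with it.
A valid finishing order for the others: proc-B, proc-H, proc-I, proc-F, proc-A.
Walking it through:
  proc-B waits on nothing -> runs at once and releases lock-p
  proc-H waits on nothing -> runs at once and releases lock-s and lock-a
  proc-I waits on nothing -> runs at once and releases lock-n and lock-h
  proc-F waits on nothing -> runs at once and releases lock-r and lock-d
  run proc-A (all its waits — lock-d, lock-s, lock-h and lock-p — are resolved); releases lock-o


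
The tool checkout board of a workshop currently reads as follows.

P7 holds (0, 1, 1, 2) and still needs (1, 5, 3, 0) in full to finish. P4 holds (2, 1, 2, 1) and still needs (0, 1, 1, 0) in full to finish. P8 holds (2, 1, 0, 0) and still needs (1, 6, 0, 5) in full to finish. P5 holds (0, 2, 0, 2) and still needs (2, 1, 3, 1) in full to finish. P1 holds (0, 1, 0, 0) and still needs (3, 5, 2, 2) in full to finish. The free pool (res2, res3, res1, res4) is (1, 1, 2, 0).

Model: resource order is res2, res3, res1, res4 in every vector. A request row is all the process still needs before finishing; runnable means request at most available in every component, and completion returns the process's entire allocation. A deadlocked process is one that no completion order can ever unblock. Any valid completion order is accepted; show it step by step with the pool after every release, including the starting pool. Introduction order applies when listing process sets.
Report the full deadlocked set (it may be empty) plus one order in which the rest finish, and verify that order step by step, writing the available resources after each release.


Deadlocked set: P7, P8 and P1.
Key observation: P4, P5 can finish, but then (3, 4, 4, 3) is all there is, and the blocked group's res3 demands exceed it.
The rest can finish in the order P4, P5. Check, step by step:
  pool = (1, 1, 2, 0)
  run P4 (needs (0, 1, 1, 0), free (1, 1, 2, 0)); after release of (2, 1, 2, 1) the pool is (3, 2, 4, 1)
  run P5 (needs (2, 1, 3, 1), free (3, 2, 4, 1)); after release of (0, 2, 0, 2) the pool is (3, 4, 4, 3)
The blocked processes can never fit:
  blocked: P7 wants (1, 5, 3, 0), pool (3, 4, 4, 3) — not enough res3
  blocked: P8 wants (1, 6, 0, 5), pool (3, 4, 4, 3) — not enough res3 and res4
  blocked: P1 wants (3, 5, 2, 2), pool (3, 4, 4, 3) — not enough res3


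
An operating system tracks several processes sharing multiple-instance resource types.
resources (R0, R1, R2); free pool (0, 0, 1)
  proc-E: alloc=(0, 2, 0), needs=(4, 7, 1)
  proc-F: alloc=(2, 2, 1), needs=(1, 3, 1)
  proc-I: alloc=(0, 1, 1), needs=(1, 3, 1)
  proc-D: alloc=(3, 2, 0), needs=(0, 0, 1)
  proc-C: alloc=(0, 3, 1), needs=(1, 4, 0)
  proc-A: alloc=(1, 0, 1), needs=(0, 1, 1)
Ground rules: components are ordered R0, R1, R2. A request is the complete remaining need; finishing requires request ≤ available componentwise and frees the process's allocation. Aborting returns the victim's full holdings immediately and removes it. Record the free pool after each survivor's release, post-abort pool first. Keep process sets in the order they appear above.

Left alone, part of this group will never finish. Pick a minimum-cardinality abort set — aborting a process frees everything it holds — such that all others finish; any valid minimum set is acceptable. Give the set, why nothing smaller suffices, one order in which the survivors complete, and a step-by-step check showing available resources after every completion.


Minimum abort set: proc-E.
Key observation: before aborting proc-E, proc-F was permanently blocked — no order could ever run it; afterwards it completes at step 3.
Why nothing smaller works: aborting no one leaves the state deadlocked as given.
The survivors complete as proc-A, proc-D, proc-F, proc-C, proc-I. Walking it through (starting from the post-abort pool):
  pool = (0, 2, 1)
  proc-A: need (0, 1, 1) fits (0, 2, 1); releases (1, 0, 1), pool now (1, 2, 2)
  proc-D: need (0, 0, 1) fits (1, 2, 2); releases (3, 2, 0), pool now (4, 4, 2)
  proc-F: need (1, 3, 1) fits (4, 4, 2); releases (2, 2, 1), pool now (6, 6, 3)
  proc-C: need (1, 4, 0) fits (6, 6, 3); releases (0, 3, 1), pool now (6, 9, 4)
  proc-I: need (1, 3, 1) fits (6, 9, 4); releases (0, 1, 1), pool now (6, 10, 5)


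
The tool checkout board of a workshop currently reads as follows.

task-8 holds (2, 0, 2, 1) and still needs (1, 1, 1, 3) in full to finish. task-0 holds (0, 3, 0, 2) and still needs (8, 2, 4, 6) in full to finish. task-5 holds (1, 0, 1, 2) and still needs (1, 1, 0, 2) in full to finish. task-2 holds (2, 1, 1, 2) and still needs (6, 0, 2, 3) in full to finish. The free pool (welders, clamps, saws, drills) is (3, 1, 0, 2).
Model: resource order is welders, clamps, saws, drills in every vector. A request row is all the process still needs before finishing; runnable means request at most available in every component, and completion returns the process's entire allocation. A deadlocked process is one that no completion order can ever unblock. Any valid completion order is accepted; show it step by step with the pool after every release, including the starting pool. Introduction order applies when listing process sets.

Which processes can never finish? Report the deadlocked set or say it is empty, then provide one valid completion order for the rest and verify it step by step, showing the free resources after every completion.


The deadlocked set is empty.
Key observation: no deadlock: task-5 fits now, and the freed resources carry the rest through.
One completion order for the rest: task-5, task-8, task-2, task-0. Step-by-step check:
  pool = (3, 1, 0, 2)
  run task-5 (needs (1, 1, 0, 2), free (3, 1, 0, 2)); after release of (1, 0, 1, 2) the pool is (4, 1, 1, 4)
  run task-8 (needs (1, 1, 1, 3), free (4, 1, 1, 4)); after release of (2, 0, 2, 1) the pool is (6, 1, 3, 5)
  run task-2 (needs (6, 0, 2, 3), free (6, 1, 3, 5)); after release of (2, 1, 1, 2) the pool is (8, 2, 4, 7)
  run task-0 (needs (8, 2, 4, 6), free (8, 2, 4, 7)); after release of (0, 3, 0, 2) the pool is (8, 5, 4, 9)


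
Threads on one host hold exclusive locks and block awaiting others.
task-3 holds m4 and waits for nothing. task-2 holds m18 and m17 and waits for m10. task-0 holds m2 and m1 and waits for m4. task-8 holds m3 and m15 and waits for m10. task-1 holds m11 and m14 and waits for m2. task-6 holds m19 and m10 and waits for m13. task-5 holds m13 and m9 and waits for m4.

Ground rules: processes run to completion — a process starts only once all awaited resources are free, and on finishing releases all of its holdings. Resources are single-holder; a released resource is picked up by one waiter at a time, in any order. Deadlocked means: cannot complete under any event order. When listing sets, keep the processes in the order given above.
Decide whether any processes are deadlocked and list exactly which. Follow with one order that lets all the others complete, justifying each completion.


The deadlocked set is empty.
Key observation: there is no circular wait here — follow any chain and it reaches a process that is free to run now.
A valid finishing order for the others: task-3, task-5, task-6, task-0, task-2, task-8, task-1.
Walking it through:
  task-3: no waits; runs immediately, freeing m4
  run task-5 (all its waits — m4 — are resolved); releases m13 and m9
  run task-6 (all its waits — m13 — are resolved); releases m19 and m10
  run task-0 (all its waits — m4 — are resolved); releases m2 and m1
  run task-2 (all its waits — m10 — are resolved); releases m18 and m17
  run task-8 (all its waits — m10 — are resolved); releases m3 and m15
  run task-1 (all its waits — m2 — are resolved); releases m11 and m14


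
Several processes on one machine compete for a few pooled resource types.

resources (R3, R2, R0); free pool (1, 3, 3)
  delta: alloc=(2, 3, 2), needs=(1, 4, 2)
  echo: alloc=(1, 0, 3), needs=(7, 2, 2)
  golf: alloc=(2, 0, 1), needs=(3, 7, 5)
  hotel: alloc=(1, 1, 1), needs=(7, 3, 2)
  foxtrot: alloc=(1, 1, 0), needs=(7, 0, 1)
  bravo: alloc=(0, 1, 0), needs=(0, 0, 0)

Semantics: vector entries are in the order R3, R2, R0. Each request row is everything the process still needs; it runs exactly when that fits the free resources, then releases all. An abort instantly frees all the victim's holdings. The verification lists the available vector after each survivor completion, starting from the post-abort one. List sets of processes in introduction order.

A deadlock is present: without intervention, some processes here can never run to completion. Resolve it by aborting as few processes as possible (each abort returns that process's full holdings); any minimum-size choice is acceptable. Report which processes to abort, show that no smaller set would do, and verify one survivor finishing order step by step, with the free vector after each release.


Minimum abort set: echo and hotel.
Key observation: foxtrot had no path to completion before; after the abort of echo and hotel ((2, 1, 4) returned), step 4 is where it fits.
No one abort is enough; case by case: delta alone leaves echo blocked (short on R3); echo alone leaves hotel blocked (short on R3); golf alone leaves echo blocked (short on R3); hotel alone leaves echo blocked (short on R3); foxtrot alone leaves echo blocked (short on R3); bravo alone leaves echo blocked (short on R3).
One survivor order: bravo, delta, golf, foxtrot. Check, step by step (post-abort pool first):
  pool = (3, 4, 7)
  run bravo (needs (0, 0, 0), free (3, 4, 7)); after release of (0, 1, 0) the pool is (3, 5, 7)
  run delta (needs (1, 4, 2), free (3, 5, 7)); after release of (2, 3, 2) the pool is (5, 8, 9)
  run golf (needs (3, 7, 5), free (5, 8, 9)); after release of (2, 0, 1) the pool is (7, 8, 10)
  run foxtrot (needs (7, 0, 1), free (7, 8, 10)); after release of (1, 1, 0) the pool is (8, 9, 10)


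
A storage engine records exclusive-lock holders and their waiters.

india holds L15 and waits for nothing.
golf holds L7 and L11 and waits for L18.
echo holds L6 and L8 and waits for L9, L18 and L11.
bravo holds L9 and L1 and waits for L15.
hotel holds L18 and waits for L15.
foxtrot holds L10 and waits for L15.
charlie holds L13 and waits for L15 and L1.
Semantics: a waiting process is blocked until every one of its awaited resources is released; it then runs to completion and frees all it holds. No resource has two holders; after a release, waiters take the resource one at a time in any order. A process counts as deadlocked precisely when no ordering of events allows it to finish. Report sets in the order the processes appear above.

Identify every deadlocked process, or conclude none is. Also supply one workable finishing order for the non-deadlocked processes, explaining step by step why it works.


The deadlocked set is empty.
Key observation: every chain of waits terminates; starting from the processes that wait on nothing, all the rest unlock in turn.
A valid finishing order for the others: india, hotel, golf, bravo, echo, foxtrot, charlie.
Verifying each step:
  run india (it waits on nothing); releases L15
  hotel waits on L15 — all released -> runs and releases L18
  golf waits on L18 — all released -> runs and releases L7 and L11
  bravo waits on L15 — all released -> runs and releases L9 and L1
  echo waits on L9, L18 and L11 — all released -> runs and releases L6 and L8
  foxtrot waits on L15 — all released -> runs and releases L10
  charlie waits on L15 and L1 — all released -> runs and releases L13


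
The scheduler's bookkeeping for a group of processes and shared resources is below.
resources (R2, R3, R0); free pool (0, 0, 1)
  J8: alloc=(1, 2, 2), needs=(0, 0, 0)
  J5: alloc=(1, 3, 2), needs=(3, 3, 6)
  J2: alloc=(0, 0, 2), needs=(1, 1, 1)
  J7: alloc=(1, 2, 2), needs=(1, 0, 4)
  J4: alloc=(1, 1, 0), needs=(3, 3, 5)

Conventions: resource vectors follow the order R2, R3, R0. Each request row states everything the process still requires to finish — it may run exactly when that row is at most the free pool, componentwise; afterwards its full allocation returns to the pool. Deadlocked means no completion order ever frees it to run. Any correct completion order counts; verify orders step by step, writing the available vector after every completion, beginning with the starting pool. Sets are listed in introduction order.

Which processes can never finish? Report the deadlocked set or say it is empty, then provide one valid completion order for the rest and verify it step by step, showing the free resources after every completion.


The deadlocked set is J5 and J4.
Key observation: after J8, J2, J7 complete, (2, 4, 7) is the best the pool ever gets, yet each leftover process wants more R2.
One completion order for the rest: J8, J2, J7. Check, step by step:
  pool = (0, 0, 1)
  J8: need (0, 0, 0) fits (0, 0, 1); releases (1, 2, 2), pool now (1, 2, 3)
  J2: need (1, 1, 1) fits (1, 2, 3); releases (0, 0, 2), pool now (1, 2, 5)
  J7: need (1, 0, 4) fits (1, 2, 5); releases (1, 2, 2), pool now (2, 4, 7)
The blocked processes can never fit:
  J5 cannot run: need (3, 3, 6) vs free (2, 4, 7) (insufficient R2)
  J4 cannot run: need (3, 3, 5) vs free (2, 4, 7) (insufficient R2)


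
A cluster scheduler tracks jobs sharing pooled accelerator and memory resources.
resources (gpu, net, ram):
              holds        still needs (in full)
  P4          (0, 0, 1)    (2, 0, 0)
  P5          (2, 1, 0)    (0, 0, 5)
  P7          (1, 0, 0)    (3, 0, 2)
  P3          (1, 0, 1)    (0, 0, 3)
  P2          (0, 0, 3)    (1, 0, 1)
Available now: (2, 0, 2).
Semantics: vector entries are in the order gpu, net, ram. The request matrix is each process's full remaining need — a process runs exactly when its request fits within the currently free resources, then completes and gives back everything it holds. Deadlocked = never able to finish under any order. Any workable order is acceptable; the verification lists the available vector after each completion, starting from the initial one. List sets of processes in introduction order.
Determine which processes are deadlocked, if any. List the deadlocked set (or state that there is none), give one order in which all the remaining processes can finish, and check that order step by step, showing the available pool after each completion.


Nothing here is deadlocked.
Key observation: the pool covers P4 at once, and every later process fits after earlier releases.
A valid finishing order for the others: P4, P2, P3, P5, P7. Verifying each step:
  pool = (2, 0, 2)
  P4 needs (2, 0, 0) <= (2, 0, 2) -> finishes; pool += (0, 0, 1) = (2, 0, 3)
  P2 needs (1, 0, 1) <= (2, 0, 3) -> finishes; pool += (0, 0, 3) = (2, 0, 6)
  P3 needs (0, 0, 3) <= (2, 0, 6) -> finishes; pool += (1, 0, 1) = (3, 0, 7)
  P5 needs (0, 0, 5) <= (3, 0, 7) -> finishes; pool += (2, 1, 0) = (5, 1, 7)
  P7 needs (3, 0, 2) <= (5, 1, 7) -> finishes; pool += (1, 0, 0) = (6, 1, 7)
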